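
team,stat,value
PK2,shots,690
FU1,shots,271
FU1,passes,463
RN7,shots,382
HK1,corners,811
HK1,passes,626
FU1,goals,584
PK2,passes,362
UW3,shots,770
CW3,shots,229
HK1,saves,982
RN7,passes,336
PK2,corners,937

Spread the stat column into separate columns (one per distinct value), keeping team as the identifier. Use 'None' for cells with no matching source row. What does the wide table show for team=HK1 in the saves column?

The long row with team=HK1, stat=saves has value=982.

982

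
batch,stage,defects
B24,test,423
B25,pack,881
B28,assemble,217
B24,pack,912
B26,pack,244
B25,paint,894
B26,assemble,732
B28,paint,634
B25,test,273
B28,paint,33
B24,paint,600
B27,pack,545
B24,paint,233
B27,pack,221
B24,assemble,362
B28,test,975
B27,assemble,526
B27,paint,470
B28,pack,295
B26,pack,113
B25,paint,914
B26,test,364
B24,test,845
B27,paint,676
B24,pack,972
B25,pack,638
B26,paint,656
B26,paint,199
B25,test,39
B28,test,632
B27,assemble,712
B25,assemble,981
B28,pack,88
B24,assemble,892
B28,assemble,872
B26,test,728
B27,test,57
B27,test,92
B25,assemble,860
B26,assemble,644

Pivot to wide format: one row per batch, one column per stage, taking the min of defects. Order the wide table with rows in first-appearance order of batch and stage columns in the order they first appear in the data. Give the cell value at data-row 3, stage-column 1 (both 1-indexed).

With rows in first-appearance order of batch, row 3 is batch=B28. stage columns in first-appearance order: test, pack, assemble, paint; column 1 is test.
Long rows with batch=B28, stage=test: min(975, 632) = 632.

632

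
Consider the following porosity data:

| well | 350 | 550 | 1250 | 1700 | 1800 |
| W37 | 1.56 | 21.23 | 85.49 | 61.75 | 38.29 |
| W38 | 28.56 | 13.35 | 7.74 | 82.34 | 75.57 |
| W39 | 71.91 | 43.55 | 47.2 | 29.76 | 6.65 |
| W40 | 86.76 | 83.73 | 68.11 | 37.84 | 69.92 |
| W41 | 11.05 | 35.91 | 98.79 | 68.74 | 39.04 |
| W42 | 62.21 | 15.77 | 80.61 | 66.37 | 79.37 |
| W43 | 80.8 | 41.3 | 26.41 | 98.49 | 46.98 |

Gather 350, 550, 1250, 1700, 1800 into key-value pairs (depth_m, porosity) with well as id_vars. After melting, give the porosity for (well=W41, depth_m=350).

Unpivoting turns each (well, wide-column) pair into one long row.
The wide cell at row W41, column 350 holds 11.05, so the long row (W41, 350) has porosity=11.05.

11.05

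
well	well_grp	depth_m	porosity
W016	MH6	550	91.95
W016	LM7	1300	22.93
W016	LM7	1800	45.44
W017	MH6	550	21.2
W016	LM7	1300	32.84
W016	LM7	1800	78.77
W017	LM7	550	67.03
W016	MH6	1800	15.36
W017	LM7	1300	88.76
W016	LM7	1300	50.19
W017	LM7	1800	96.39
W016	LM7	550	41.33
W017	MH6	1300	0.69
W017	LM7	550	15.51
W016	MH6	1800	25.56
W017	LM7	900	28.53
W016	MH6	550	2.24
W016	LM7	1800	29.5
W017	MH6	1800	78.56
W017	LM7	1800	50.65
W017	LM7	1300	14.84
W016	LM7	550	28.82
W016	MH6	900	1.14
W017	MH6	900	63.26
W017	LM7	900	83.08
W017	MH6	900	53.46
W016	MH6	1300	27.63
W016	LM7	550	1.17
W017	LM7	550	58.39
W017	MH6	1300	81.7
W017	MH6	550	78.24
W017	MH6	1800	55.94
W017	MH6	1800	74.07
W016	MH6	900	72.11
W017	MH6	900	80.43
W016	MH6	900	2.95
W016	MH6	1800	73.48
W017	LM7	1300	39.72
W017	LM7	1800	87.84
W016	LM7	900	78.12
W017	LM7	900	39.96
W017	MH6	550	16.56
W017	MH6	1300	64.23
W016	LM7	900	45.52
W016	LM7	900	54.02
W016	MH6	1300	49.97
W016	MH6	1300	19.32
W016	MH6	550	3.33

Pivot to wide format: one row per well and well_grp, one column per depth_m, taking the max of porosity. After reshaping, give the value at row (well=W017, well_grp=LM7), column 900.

83.08

Rows with well=W017, well_grp=LM7 and depth_m=900: porosity values are 28.53, 83.08, 39.96.
max(28.53, 83.08, 39.96) = 83.08.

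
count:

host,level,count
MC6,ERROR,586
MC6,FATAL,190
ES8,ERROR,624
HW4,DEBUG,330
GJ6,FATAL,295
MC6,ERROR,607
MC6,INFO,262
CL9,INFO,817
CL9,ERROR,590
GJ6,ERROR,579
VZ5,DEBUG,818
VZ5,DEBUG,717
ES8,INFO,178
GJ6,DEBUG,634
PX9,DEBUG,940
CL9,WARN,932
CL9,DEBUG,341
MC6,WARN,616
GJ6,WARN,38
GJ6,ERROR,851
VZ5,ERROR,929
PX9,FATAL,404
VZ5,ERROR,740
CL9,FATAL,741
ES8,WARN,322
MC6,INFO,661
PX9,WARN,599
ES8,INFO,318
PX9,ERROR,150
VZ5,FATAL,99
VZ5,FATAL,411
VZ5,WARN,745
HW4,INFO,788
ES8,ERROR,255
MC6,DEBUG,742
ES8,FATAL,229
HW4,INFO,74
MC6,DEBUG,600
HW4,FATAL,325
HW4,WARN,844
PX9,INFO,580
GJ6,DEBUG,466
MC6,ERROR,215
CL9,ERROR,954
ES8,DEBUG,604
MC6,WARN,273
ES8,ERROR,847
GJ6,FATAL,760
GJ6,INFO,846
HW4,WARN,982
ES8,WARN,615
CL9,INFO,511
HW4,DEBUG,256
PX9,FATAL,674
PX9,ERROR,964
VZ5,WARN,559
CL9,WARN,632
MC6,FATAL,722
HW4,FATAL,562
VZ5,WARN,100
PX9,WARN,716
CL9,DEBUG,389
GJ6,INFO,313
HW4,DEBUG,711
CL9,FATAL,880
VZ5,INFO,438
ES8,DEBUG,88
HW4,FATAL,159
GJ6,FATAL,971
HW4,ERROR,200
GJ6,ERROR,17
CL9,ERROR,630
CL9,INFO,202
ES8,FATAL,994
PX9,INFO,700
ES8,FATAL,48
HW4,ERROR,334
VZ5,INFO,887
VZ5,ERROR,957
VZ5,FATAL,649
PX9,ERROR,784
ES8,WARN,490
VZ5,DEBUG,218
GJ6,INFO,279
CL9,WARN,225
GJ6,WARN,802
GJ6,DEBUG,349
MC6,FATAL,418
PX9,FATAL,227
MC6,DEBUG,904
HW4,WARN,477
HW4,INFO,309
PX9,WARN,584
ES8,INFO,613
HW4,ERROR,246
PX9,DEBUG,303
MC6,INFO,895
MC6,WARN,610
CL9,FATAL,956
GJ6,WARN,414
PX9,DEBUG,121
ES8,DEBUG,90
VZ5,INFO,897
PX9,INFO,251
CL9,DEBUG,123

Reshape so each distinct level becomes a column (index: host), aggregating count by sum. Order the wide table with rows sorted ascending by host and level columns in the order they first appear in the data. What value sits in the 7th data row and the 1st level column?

2626

With rows sorted ascending by host, row 7 is host=VZ5. level columns in first-appearance order: ERROR, FATAL, DEBUG, INFO, WARN; column 1 is ERROR.
Long rows with host=VZ5, level=ERROR: 929 + 740 + 957 = 2626.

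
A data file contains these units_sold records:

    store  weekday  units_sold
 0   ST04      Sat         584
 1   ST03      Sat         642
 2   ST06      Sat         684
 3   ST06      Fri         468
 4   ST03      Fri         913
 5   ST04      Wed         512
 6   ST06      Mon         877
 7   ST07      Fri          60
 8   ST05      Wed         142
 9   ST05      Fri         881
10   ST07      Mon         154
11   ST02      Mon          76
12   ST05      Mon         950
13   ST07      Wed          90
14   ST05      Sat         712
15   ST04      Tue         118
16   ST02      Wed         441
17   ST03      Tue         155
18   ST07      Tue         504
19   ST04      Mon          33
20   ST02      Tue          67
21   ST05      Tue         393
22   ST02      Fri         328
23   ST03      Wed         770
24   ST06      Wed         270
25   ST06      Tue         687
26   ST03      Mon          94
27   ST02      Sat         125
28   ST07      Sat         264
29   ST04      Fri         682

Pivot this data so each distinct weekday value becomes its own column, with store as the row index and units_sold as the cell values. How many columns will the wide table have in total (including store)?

1 column for store plus 5 distinct weekday values → 6 columns.

6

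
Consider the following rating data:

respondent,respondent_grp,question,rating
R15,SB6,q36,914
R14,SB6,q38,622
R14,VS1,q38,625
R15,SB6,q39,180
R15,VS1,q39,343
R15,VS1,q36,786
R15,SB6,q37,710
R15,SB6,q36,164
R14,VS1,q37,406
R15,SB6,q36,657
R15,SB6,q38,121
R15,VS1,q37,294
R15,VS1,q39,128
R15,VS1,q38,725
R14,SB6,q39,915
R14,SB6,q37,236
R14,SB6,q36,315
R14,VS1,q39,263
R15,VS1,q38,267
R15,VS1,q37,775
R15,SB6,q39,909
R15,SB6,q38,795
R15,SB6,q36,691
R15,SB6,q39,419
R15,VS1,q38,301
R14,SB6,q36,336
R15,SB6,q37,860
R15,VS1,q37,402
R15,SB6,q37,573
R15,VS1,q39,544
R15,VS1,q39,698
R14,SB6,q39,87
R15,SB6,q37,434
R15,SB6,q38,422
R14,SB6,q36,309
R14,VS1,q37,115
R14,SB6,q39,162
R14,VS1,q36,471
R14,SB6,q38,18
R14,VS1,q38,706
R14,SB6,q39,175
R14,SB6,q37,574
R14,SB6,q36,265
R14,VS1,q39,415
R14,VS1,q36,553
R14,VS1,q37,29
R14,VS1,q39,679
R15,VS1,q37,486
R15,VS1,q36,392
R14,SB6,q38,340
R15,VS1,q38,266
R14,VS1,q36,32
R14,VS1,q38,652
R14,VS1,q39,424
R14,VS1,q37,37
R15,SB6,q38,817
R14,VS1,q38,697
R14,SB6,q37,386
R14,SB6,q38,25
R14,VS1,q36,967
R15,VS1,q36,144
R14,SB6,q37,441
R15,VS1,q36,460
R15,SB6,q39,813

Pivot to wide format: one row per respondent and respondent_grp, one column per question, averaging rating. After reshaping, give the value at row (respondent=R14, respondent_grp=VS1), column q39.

445.25

Rows with respondent=R14, respondent_grp=VS1 and question=q39: rating values are 263, 415, 679, 424.
(263 + 415 + 679 + 424) / 4 = 445.25.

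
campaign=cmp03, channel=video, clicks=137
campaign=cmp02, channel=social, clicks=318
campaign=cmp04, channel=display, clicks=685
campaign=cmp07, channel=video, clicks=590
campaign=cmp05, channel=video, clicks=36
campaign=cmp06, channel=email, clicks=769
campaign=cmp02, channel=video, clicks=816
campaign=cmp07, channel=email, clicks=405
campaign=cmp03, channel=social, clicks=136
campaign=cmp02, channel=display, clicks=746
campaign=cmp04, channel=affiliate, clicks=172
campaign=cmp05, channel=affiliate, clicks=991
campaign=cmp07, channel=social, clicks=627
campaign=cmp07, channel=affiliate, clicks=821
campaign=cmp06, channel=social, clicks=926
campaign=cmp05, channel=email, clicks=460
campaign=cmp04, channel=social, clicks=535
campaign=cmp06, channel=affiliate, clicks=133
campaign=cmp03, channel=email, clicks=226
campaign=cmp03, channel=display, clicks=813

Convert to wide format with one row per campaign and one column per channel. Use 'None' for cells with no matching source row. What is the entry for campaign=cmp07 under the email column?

405

The long row with campaign=cmp07, channel=email has clicks=405.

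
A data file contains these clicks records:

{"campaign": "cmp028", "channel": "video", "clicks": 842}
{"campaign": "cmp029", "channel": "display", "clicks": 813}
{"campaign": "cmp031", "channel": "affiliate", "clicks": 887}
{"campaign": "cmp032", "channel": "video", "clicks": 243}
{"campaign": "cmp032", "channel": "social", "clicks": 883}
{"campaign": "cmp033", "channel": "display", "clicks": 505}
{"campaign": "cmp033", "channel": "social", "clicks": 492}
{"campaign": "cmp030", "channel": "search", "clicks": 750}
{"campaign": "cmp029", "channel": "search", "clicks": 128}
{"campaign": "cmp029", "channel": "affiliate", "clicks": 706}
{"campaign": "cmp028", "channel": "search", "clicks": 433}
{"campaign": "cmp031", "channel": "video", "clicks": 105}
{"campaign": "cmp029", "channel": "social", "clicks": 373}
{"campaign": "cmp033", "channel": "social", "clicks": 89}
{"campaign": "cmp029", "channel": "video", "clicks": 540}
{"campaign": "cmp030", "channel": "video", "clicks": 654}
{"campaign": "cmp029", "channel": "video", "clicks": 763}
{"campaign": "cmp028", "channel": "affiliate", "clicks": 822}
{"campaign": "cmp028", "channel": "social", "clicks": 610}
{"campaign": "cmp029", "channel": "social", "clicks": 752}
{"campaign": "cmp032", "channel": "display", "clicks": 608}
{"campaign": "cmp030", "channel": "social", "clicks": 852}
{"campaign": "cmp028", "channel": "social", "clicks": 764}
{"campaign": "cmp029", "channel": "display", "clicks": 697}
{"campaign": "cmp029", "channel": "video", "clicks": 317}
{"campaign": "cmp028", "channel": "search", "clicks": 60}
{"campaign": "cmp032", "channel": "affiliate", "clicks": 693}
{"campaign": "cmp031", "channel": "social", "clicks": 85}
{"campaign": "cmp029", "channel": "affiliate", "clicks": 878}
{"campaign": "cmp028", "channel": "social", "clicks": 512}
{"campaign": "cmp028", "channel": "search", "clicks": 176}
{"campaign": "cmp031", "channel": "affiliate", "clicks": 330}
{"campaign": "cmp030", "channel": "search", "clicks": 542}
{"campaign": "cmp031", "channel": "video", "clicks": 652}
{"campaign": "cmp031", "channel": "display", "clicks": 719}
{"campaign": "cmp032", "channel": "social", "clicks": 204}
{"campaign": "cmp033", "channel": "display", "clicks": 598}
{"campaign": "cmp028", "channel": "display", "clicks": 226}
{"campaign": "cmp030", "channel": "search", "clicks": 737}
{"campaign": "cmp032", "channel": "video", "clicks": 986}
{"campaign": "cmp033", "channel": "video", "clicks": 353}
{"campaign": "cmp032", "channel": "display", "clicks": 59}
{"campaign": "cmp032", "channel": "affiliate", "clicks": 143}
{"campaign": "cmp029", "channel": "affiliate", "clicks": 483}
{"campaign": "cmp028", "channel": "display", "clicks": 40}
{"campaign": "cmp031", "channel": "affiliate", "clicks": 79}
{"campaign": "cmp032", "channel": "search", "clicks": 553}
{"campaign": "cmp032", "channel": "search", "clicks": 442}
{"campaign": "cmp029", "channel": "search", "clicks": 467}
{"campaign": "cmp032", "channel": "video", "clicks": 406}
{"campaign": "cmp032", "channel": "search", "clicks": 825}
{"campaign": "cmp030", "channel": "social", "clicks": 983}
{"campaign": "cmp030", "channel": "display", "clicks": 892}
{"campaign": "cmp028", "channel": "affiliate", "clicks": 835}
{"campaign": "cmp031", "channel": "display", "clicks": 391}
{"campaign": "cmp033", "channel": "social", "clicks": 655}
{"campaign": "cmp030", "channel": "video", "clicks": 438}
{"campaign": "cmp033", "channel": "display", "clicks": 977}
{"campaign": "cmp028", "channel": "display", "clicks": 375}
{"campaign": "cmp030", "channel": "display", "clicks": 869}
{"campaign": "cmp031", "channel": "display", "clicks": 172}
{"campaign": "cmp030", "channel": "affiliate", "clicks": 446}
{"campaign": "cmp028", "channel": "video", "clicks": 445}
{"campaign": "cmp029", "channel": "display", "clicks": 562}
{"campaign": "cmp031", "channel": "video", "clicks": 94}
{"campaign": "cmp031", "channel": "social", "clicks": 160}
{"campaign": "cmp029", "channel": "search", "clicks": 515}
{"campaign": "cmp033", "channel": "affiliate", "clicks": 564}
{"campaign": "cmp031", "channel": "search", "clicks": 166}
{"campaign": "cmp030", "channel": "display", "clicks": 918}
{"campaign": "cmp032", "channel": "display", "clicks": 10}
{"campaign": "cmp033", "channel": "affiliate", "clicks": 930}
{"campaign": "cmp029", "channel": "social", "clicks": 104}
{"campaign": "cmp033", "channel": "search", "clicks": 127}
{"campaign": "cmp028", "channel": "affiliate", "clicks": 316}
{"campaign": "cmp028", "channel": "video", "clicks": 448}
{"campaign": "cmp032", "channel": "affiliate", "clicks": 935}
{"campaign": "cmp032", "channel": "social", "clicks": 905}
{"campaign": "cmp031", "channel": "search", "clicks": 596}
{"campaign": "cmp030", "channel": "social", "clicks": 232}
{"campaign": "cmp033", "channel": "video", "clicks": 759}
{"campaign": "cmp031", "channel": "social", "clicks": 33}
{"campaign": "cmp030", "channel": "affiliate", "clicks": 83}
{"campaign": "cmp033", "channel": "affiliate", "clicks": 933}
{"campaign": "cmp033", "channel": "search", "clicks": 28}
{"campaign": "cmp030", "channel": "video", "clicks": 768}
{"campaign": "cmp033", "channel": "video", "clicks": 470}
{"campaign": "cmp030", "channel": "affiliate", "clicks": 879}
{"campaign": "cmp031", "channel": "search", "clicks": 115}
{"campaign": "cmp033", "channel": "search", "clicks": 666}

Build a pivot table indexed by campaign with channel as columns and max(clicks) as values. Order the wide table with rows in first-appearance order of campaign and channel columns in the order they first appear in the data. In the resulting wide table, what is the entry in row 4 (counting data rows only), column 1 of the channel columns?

986

With rows in first-appearance order of campaign, row 4 is campaign=cmp032. channel columns in first-appearance order: video, display, affiliate, social, search; column 1 is video.
Long rows with campaign=cmp032, channel=video: max(243, 986, 406) = 986.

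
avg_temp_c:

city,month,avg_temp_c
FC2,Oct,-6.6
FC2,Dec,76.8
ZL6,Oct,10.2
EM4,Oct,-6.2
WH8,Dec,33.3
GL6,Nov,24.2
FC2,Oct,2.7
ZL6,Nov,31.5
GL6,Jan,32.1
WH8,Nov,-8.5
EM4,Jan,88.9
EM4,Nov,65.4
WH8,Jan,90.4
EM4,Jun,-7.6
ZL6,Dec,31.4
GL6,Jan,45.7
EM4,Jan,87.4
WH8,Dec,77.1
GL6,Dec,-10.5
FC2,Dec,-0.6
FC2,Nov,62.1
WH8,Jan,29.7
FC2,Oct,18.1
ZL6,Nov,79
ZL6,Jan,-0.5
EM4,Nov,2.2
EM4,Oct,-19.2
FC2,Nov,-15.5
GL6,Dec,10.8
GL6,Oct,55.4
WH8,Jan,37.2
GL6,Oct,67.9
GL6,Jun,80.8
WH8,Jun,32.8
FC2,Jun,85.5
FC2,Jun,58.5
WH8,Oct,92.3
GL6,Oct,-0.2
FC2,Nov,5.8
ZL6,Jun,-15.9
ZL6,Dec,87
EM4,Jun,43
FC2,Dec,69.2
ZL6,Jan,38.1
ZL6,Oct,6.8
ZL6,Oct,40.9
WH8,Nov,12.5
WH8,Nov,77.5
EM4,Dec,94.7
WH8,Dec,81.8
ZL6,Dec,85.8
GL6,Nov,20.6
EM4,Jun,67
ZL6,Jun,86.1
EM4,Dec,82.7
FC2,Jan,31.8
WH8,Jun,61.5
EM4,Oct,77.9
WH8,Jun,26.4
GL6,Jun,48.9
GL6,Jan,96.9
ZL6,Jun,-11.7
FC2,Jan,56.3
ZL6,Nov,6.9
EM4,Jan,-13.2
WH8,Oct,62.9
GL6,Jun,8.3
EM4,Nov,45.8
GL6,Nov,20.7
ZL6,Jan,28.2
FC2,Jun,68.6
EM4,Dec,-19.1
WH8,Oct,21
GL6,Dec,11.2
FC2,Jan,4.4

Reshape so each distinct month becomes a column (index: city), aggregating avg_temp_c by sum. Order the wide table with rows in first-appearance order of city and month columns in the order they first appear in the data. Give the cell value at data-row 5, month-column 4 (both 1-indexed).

With rows in first-appearance order of city, row 5 is city=GL6. month columns in first-appearance order: Oct, Dec, Nov, Jan, Jun; column 4 is Jan.
Long rows with city=GL6, month=Jan: 32.1 + 45.7 + 96.9 = 174.7.

174.7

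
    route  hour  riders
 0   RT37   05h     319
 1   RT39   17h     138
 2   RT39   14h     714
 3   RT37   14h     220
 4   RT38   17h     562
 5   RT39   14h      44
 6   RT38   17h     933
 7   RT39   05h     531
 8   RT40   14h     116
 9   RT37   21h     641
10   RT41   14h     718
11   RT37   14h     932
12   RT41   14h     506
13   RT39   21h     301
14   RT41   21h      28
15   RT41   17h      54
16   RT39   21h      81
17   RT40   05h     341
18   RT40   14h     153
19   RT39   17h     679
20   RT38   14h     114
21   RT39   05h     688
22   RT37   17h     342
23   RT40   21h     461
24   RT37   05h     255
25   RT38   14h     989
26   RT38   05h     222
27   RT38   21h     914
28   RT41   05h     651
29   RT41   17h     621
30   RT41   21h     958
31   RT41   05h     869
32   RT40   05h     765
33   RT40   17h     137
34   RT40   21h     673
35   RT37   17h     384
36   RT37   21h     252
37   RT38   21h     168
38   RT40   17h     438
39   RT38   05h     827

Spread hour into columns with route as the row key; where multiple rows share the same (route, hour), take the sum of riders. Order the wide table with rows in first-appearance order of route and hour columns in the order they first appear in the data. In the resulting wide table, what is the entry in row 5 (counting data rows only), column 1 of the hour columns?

With rows in first-appearance order of route, row 5 is route=RT41. hour columns in first-appearance order: 05h, 17h, 14h, 21h; column 1 is 05h.
Long rows with route=RT41, hour=05h: 651 + 869 = 1520.

1520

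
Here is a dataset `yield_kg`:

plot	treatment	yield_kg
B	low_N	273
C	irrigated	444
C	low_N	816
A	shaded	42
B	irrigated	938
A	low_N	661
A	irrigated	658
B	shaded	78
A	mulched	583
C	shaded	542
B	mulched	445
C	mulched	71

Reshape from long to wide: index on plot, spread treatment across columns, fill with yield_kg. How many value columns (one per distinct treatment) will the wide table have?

4

4 distinct treatment values: low_N, irrigated, mulched, shaded.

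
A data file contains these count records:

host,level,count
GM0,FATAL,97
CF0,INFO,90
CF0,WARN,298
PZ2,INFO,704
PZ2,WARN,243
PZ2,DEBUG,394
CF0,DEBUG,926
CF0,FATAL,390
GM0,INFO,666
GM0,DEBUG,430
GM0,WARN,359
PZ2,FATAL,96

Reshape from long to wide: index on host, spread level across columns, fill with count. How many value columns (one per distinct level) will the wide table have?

4 distinct level values: FATAL, INFO, DEBUG, WARN.

4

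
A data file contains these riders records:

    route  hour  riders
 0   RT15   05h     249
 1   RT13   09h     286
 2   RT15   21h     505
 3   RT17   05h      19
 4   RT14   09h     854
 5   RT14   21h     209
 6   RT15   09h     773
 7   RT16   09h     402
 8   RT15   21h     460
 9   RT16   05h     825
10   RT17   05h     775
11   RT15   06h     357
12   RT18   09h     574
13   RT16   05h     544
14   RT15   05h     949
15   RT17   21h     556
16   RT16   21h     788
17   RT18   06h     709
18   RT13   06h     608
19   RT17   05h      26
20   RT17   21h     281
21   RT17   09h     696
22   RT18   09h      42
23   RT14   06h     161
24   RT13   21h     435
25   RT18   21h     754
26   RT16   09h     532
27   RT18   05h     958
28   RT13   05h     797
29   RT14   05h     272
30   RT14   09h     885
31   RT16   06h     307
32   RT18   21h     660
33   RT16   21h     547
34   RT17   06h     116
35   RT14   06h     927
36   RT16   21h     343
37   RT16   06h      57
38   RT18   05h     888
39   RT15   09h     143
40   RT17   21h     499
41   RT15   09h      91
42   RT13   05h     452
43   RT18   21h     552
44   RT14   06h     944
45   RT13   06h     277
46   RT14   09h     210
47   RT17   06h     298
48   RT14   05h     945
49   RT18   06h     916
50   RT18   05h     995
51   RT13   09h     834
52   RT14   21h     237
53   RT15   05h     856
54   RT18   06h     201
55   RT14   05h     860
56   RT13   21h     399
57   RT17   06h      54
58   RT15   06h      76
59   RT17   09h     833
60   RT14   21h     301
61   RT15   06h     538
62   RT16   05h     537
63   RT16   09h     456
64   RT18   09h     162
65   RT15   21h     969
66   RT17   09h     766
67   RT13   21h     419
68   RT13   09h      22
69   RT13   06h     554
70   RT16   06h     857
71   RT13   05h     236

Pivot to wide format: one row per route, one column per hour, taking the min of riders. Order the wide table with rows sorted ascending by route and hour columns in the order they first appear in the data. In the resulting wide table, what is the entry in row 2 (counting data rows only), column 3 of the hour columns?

With rows sorted ascending by route, row 2 is route=RT14. hour columns in first-appearance order: 05h, 09h, 21h, 06h; column 3 is 21h.
Long rows with route=RT14, hour=21h: min(209, 237, 301) = 209.

209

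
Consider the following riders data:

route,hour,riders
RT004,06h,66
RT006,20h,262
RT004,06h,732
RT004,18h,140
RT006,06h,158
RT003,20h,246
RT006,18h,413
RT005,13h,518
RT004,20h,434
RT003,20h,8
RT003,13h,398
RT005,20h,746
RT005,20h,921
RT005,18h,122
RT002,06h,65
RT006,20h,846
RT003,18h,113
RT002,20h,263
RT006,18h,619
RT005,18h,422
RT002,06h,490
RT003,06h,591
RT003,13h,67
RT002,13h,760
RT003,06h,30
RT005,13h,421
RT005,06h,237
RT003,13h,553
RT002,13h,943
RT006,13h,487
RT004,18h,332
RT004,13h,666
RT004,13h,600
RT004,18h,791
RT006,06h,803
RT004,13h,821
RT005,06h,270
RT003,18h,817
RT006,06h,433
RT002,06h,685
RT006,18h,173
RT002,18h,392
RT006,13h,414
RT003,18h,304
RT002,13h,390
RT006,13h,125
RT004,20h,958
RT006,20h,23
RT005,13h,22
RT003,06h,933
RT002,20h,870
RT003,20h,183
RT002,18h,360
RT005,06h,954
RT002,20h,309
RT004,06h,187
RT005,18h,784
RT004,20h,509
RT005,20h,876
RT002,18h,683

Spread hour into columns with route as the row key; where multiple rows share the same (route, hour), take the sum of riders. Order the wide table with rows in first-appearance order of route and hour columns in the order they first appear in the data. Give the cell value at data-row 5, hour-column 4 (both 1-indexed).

With rows in first-appearance order of route, row 5 is route=RT002. hour columns in first-appearance order: 06h, 20h, 18h, 13h; column 4 is 13h.
Long rows with route=RT002, hour=13h: 760 + 943 + 390 = 2093.

2093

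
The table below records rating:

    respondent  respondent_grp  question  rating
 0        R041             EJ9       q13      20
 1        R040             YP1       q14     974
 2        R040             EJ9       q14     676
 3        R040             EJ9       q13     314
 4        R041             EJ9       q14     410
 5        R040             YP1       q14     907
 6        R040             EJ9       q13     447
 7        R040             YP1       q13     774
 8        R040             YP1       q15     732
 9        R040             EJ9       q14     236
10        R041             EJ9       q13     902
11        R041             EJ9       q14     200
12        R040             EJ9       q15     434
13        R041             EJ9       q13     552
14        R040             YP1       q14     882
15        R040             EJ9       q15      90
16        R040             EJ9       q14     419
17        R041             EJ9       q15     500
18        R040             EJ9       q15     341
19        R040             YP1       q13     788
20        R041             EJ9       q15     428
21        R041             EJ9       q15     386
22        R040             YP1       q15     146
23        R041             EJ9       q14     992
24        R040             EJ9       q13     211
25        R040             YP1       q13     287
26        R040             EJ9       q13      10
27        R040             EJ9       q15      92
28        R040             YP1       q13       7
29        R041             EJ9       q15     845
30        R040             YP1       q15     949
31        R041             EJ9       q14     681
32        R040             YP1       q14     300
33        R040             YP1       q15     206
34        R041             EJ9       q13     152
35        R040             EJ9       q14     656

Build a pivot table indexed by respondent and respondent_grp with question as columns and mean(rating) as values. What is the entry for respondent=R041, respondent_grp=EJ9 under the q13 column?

Rows with respondent=R041, respondent_grp=EJ9 and question=q13: rating values are 20, 902, 552, 152.
(20 + 902 + 552 + 152) / 4 = 406.50.

406.50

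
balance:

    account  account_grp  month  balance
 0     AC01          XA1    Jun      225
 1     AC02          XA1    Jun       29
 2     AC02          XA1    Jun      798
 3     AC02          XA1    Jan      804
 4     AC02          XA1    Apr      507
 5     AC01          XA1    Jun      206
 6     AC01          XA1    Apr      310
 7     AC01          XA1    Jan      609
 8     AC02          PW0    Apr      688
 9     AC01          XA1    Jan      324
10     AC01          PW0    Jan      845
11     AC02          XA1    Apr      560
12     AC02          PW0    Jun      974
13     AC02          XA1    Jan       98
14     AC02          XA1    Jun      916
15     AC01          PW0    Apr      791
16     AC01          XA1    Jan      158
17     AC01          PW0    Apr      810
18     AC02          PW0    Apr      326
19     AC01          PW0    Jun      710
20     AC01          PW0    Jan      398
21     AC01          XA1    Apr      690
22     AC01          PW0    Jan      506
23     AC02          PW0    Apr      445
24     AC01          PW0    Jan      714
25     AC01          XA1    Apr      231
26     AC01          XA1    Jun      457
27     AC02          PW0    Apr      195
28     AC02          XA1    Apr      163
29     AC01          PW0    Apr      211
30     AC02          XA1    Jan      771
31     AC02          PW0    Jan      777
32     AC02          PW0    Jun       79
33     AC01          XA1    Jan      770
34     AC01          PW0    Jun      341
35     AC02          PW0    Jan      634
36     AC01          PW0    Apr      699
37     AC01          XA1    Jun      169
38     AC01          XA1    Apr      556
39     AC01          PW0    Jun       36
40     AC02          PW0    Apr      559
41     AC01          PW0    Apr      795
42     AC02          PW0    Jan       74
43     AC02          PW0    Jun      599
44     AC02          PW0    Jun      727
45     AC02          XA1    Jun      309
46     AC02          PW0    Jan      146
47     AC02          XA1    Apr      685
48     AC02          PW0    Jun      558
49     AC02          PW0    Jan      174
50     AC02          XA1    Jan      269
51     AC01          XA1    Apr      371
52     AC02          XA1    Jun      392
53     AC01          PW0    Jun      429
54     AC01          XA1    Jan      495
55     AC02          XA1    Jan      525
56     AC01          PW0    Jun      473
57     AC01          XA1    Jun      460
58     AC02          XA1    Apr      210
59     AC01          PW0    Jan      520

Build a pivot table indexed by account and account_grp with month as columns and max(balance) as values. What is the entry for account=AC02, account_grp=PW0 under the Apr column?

688

Rows with account=AC02, account_grp=PW0 and month=Apr: balance values are 688, 326, 445, 195, 559.
max(688, 326, 445, 195, 559) = 688.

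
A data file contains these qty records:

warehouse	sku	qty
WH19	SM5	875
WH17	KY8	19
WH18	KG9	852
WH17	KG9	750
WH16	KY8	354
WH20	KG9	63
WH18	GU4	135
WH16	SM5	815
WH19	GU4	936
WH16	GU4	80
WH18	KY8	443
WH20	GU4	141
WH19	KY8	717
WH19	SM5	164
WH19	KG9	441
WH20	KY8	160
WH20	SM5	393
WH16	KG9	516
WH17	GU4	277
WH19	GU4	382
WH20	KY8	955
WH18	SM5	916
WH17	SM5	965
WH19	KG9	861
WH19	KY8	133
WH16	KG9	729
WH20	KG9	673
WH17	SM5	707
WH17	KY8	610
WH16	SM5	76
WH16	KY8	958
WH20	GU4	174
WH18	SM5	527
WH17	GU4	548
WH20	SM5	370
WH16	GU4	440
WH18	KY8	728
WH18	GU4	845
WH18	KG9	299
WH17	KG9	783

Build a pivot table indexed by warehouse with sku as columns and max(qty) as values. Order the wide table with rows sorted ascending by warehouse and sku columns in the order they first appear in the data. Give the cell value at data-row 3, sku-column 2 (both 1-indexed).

With rows sorted ascending by warehouse, row 3 is warehouse=WH18. sku columns in first-appearance order: SM5, KY8, KG9, GU4; column 2 is KY8.
Long rows with warehouse=WH18, sku=KY8: max(443, 728) = 728.

728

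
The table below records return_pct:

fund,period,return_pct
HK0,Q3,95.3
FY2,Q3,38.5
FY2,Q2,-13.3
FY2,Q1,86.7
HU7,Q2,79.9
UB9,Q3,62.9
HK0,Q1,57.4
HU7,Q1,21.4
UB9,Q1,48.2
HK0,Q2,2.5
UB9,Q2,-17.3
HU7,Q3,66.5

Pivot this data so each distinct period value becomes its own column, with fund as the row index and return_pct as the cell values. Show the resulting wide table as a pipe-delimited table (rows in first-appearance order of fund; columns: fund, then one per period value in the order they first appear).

Columns: fund plus the 3 distinct period values (Q3, Q2, Q1).
For example, row HK0 column Q3 takes return_pct=95.3 from the long row (HK0, Q3).

| fund | Q3 | Q2 | Q1 |
| HK0 | 95.3 | 2.5 | 57.4 |
| FY2 | 38.5 | -13.3 | 86.7 |
| HU7 | 66.5 | 79.9 | 21.4 |
| UB9 | 62.9 | -17.3 | 48.2 |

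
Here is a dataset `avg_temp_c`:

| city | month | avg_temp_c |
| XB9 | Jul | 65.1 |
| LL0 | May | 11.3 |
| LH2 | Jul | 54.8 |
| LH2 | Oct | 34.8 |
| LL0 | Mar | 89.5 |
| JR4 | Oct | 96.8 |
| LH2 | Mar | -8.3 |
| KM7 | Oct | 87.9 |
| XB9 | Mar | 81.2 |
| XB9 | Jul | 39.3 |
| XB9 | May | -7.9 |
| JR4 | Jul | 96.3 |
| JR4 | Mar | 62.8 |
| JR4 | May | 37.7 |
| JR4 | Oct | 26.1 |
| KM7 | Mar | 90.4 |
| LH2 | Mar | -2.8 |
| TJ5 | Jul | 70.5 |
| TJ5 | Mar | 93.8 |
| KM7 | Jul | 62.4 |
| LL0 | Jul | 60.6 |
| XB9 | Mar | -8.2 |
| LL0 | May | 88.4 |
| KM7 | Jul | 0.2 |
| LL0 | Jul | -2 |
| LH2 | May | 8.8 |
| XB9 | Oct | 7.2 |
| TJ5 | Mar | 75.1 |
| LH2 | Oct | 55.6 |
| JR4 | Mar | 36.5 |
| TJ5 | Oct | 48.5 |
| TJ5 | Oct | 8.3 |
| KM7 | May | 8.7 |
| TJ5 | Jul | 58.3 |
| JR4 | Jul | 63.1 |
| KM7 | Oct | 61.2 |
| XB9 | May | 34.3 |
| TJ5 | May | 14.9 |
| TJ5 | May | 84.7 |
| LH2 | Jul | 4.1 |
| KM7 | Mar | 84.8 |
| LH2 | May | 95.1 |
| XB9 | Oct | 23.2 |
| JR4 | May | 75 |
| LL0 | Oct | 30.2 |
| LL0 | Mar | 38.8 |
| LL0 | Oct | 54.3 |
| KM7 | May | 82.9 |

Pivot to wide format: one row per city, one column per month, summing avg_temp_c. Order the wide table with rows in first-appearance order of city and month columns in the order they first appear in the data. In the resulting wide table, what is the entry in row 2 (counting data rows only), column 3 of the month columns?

With rows in first-appearance order of city, row 2 is city=LL0. month columns in first-appearance order: Jul, May, Oct, Mar; column 3 is Oct.
Long rows with city=LL0, month=Oct: 30.2 + 54.3 = 84.5.

84.5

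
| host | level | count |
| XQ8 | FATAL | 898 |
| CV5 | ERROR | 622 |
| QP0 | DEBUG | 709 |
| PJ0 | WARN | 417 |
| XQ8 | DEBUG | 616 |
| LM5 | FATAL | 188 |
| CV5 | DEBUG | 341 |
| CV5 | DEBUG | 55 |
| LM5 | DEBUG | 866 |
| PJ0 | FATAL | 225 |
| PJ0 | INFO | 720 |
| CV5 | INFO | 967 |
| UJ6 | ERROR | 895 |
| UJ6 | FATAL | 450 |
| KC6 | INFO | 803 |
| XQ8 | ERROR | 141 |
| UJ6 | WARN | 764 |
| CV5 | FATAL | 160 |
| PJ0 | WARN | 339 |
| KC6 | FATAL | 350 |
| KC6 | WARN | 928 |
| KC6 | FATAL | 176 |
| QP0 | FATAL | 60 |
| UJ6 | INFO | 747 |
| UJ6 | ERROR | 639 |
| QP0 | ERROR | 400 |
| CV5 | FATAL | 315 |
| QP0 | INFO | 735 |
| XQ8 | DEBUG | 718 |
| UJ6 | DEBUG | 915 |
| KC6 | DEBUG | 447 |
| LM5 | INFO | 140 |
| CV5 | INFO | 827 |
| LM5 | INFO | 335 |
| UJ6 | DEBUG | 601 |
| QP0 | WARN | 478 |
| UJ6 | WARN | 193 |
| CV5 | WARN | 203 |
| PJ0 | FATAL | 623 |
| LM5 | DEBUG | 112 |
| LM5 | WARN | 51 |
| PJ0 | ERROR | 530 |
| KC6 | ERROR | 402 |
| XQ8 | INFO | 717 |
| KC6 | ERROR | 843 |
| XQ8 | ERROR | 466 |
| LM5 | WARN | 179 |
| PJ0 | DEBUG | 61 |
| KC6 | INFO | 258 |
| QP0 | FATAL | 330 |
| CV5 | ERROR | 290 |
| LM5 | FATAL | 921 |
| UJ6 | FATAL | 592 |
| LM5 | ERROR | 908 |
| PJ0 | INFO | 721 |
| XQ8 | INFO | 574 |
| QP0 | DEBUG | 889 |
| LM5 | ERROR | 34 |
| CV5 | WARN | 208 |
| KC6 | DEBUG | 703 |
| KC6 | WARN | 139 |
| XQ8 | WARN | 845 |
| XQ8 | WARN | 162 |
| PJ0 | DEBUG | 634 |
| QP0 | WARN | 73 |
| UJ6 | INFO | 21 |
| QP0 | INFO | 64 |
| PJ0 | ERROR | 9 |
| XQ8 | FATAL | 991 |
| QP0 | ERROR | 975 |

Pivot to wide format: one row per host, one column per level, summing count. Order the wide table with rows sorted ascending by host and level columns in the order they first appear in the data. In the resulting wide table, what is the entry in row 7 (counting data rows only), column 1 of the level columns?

1889

With rows sorted ascending by host, row 7 is host=XQ8. level columns in first-appearance order: FATAL, ERROR, DEBUG, WARN, INFO; column 1 is FATAL.
Long rows with host=XQ8, level=FATAL: 898 + 991 = 1889.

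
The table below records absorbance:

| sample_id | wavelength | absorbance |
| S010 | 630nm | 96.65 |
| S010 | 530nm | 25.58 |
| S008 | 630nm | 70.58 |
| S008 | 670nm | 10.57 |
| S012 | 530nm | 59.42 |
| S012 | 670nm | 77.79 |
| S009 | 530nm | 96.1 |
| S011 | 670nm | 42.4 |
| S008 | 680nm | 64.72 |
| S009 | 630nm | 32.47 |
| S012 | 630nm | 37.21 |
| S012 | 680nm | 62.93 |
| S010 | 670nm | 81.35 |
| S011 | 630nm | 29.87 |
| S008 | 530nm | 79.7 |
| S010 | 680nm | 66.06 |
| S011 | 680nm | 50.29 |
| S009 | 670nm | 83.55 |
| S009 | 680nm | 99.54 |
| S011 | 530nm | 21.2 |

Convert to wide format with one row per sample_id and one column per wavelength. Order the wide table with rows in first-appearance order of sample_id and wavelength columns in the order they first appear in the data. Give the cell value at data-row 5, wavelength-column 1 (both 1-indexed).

29.87

With rows in first-appearance order of sample_id, row 5 is sample_id=S011. wavelength columns in first-appearance order: 630nm, 530nm, 670nm, 680nm; column 1 is 630nm.
Long rows with sample_id=S011, wavelength=630nm: absorbance = 29.87.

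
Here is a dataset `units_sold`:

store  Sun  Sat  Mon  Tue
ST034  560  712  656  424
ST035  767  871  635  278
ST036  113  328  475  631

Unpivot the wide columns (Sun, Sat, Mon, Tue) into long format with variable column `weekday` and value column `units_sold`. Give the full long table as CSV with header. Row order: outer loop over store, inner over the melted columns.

store,weekday,units_sold
ST034,Sun,560
ST034,Sat,712
ST034,Mon,656
ST034,Tue,424
ST035,Sun,767
ST035,Sat,871
ST035,Mon,635
ST035,Tue,278
ST036,Sun,113
ST036,Sat,328
ST036,Mon,475
ST036,Tue,631

Each (store, column) pair becomes one row: 3 × 4 = 12 rows.
For example, (ST034, Sun) → units_sold=560.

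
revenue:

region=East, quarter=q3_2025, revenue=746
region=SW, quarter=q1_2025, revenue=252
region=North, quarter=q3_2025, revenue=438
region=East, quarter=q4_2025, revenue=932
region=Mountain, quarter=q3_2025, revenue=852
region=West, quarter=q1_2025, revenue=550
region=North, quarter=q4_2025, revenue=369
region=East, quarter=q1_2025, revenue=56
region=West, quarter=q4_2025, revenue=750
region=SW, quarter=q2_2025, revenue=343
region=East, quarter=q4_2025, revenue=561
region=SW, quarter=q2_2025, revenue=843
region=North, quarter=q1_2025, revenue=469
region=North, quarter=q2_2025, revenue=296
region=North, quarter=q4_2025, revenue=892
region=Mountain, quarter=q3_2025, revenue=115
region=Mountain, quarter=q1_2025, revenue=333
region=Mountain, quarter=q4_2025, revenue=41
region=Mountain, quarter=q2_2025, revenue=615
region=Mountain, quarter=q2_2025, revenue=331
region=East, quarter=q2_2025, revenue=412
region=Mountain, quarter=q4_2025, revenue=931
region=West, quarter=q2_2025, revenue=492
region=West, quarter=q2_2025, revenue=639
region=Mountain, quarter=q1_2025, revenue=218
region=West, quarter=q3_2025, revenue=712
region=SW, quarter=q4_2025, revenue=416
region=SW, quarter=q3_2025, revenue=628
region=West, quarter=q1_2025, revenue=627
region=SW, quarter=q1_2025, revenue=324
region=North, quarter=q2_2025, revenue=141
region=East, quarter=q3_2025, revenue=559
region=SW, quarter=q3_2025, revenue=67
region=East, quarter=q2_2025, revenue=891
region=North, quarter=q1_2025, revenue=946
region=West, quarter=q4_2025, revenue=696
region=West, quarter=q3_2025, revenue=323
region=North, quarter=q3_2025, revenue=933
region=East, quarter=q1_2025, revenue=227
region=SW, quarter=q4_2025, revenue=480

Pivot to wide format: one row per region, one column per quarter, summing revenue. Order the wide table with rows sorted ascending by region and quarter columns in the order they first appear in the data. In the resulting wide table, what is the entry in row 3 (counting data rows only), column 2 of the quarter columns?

With rows sorted ascending by region, row 3 is region=North. quarter columns in first-appearance order: q3_2025, q1_2025, q4_2025, q2_2025; column 2 is q1_2025.
Long rows with region=North, quarter=q1_2025: 469 + 946 = 1415.

1415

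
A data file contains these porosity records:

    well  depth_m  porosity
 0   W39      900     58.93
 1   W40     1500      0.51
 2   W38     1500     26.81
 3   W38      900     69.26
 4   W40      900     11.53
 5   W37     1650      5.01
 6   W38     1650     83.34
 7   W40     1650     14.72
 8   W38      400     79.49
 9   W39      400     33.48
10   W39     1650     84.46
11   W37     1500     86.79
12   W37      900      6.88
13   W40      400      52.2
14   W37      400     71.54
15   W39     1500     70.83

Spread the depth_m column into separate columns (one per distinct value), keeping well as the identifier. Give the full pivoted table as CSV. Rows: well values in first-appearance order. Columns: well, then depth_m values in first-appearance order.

Columns: well plus the 4 distinct depth_m values (900, 1500, 1650, 400).
For example, row W39 column 900 takes porosity=58.93 from the long row (W39, 900).

well,900,1500,1650,400
W39,58.93,70.83,84.46,33.48
W40,11.53,0.51,14.72,52.2
W38,69.26,26.81,83.34,79.49
W37,6.88,86.79,5.01,71.54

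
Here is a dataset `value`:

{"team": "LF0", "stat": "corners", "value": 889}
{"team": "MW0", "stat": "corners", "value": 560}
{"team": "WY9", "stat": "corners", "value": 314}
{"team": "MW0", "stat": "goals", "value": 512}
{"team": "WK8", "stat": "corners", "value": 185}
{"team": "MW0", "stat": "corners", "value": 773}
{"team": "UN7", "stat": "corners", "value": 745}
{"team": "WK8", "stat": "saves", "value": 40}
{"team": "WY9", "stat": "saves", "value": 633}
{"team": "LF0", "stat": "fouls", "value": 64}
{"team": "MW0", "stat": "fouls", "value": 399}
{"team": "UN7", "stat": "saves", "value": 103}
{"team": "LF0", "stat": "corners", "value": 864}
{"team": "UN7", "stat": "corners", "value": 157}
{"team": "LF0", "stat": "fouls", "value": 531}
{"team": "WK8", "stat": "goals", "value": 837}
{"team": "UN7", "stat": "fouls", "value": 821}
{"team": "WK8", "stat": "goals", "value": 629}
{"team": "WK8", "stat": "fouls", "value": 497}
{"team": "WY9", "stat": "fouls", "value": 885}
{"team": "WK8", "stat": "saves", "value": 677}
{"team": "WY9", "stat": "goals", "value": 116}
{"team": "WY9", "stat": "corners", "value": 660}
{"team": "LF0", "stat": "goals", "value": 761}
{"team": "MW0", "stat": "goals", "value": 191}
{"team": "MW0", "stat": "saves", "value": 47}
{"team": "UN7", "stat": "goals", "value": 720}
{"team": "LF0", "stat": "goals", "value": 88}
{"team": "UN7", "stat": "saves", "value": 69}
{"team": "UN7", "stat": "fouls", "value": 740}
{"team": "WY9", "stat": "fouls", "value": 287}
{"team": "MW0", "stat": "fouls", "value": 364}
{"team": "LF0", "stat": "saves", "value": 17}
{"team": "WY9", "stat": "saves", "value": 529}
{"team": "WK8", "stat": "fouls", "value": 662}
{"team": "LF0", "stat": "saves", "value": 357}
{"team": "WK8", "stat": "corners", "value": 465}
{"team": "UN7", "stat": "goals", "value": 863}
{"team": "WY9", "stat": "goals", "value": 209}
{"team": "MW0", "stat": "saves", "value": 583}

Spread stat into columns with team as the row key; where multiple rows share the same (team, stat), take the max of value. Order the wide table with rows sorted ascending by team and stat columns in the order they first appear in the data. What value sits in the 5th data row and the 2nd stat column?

With rows sorted ascending by team, row 5 is team=WY9. stat columns in first-appearance order: corners, goals, saves, fouls; column 2 is goals.
Long rows with team=WY9, stat=goals: max(116, 209) = 209.

209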